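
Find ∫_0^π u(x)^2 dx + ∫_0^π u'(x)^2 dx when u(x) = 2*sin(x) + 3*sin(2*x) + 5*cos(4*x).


||u||_{H^1(0,π)}^2 = -136/3 + 239*π

u'(x) = -20*sin(4*x) + 2*cos(x) + 6*cos(2*x).
Expand u² and (u')² and integrate term by term on (0, π), using: for integers n ≥ 1, ∫_0^π sin²(nx) dx = ∫_0^π cos²(nx) dx = π/2; for n ≠ n', ∫_0^π sin(nx)sin(n'x) dx = ∫_0^π cos(nx)cos(n'x) dx = 0; and by product-to-sum, ∫_0^π sin(nx)cos(n'x) dx = ½∫_0^π [sin((n+n')x) + sin((n−n')x)] dx, which is 0 when n+n' is even and 2n/(n²−n'²) when n+n' is odd (it need not vanish on (0, π)).
  u² squared terms: (2)²·∫sin(x)² dx = 4·π/2 = 2*π;  (3)²·∫sin(2x)² dx = 9·π/2 = 9*π/2;  (5)²·∫cos(4x)² dx = 25·π/2 = 25*π/2.
  u² cross terms: 2·(2)·(3)·∫sin(x)·sin(2x) dx = 12·(0) = 0;  2·(2)·(5)·∫sin(x)·cos(4x) dx = 20·(-2/15) = -8/3;  2·(3)·(5)·∫sin(2x)·cos(4x) dx = 30·(0) = 0.
  So ∫_0^π u² dx = 2*π + 9*π/2 + 25*π/2 + 0 − 8/3 + 0 = -8/3 + 19*π.
  (u')² squared terms: (-20)²·∫sin(4x)² dx = 400·π/2 = 200*π;  (2)²·∫cos(x)² dx = 4·π/2 = 2*π;  (6)²·∫cos(2x)² dx = 36·π/2 = 18*π.
  (u')² cross terms: 2·(-20)·(2)·∫sin(4x)·cos(x) dx = -80·(8/15) = -128/3;  2·(-20)·(6)·∫sin(4x)·cos(2x) dx = -240·(0) = 0;  2·(2)·(6)·∫cos(x)·cos(2x) dx = 24·(0) = 0.
  So ∫_0^π (u')² dx = 200*π + 2*π + 18*π − 128/3 + 0 + 0 = -128/3 + 220*π.
||u||_{H^1}^2 = (-8/3 + 19*π) + (-128/3 + 220*π) = -136/3 + 239*π.


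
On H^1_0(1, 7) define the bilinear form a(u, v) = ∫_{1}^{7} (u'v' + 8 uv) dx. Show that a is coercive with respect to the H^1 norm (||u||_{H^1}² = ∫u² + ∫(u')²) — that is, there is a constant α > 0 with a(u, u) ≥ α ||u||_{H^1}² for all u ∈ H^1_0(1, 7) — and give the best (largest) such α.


α = 1

Coercivity of a(·,·) on H^1_0(1, 7) means a(u, u) ≥ α ||u||_{H^1}² for every u ∈ H^1_0.
The interval has length L = 6, and Poincaré/coercivity depend only on L. Here a(u, u) = ∫(u')² + (8)·∫u².
Here c = 8 ≥ 1, so a(u,u) = ∫(u')² + c∫u² ≥ ∫(u')² + ∫u² = ||u||_{H^1}², i.e. α = 1 works. No larger α is possible: a(u,u) ≥ α||u||_{H^1}² means (1−α)∫(u')² ≥ (α−c)∫u², and for the modes u_n = sin(nπ(x−x₀)/L) (x₀ the left endpoint) one has ∫u_n²/∫(u_n')² = (L/(nπ))² → 0, so a(u_n,u_n)/||u_n||_{H^1}² → 1. Hence the optimal constant is α = 1.
Therefore α = 1.


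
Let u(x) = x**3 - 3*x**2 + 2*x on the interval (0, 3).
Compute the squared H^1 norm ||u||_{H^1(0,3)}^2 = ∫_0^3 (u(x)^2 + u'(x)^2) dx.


||u||_{H^1}^2 = 1842/35

The H^1 norm (squared) on an interval (0, L) is
  ||u||_{H^1}^2 = ∫_0^L u(x)^2 dx + ∫_0^L u'(x)^2 dx.
Compute u'(x) = 3*x**2 - 6*x + 2.
Then u(x)^2 = x**6 - 6*x**5 + 13*x**4 - 12*x**3 + 4*x**2 and u'(x)^2 = 9*x**4 - 36*x**3 + 48*x**2 - 24*x + 4.
Integrate each monomial from 0 to 3 using ∫_0^3 c·x^n dx = c·3^(n+1)/(n+1):
  ∫_0^3 u(x)^2 dx = ∫_0^3 (x^6 - 6*x^5 + 13*x^4 - 12*x^3 + 4*x^2) dx. Term by term:
    ∫_0^3 x^6 dx = 2187/7;  ∫_0^3 -6*x^5 dx = -729;  ∫_0^3 13*x^4 dx = 3159/5;
    ∫_0^3 -12*x^3 dx = -243;  ∫_0^3 4*x^2 dx = 36.
  Sum: 2187/7 − 729 + 3159/5 − 243 + 36 = 288/35.
  ∫_0^3 u'(x)^2 dx = ∫_0^3 (9*x^4 - 36*x^3 + 48*x^2 - 24*x + 4) dx. Term by term:
    ∫_0^3 9*x^4 dx = 2187/5;  ∫_0^3 -36*x^3 dx = -729;  ∫_0^3 48*x^2 dx = 432;
    ∫_0^3 -24*x dx = -108;  ∫_0^3 4 dx = 12.
  Sum: 2187/5 − 729 + 432 − 108 + 12 = 222/5.
Adding: ||u||_{H^1}^2 = 288/35 + 222/5 = 1842/35.


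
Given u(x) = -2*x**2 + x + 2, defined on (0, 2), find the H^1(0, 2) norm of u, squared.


||u||_{H^1}^2 = 178/5

The H^1 norm (squared) on an interval (0, L) is
  ||u||_{H^1}^2 = ∫_0^L u(x)^2 dx + ∫_0^L u'(x)^2 dx.
Compute u'(x) = 1 - 4*x.
Then u(x)^2 = 4*x**4 - 4*x**3 - 7*x**2 + 4*x + 4 and u'(x)^2 = 16*x**2 - 8*x + 1.
Integrate each monomial from 0 to 2 using ∫_0^2 c·x^n dx = c·2^(n+1)/(n+1):
  ∫_0^2 u(x)^2 dx = ∫_0^2 (4*x^4 - 4*x^3 - 7*x^2 + 4*x + 4) dx. Term by term:
    ∫_0^2 4*x^4 dx = 128/5;  ∫_0^2 -4*x^3 dx = -16;  ∫_0^2 -7*x^2 dx = -56/3;
    ∫_0^2 4*x dx = 8;  ∫_0^2 4 dx = 8.
  Sum: 128/5 − 16 − 56/3 + 8 + 8 = 104/15.
  ∫_0^2 u'(x)^2 dx = ∫_0^2 (16*x^2 - 8*x + 1) dx. Term by term:
    ∫_0^2 16*x^2 dx = 128/3;  ∫_0^2 -8*x dx = -16;  ∫_0^2 1 dx = 2.
  Sum: 128/3 − 16 + 2 = 86/3.
Adding: ||u||_{H^1}^2 = 104/15 + 86/3 = 178/5.


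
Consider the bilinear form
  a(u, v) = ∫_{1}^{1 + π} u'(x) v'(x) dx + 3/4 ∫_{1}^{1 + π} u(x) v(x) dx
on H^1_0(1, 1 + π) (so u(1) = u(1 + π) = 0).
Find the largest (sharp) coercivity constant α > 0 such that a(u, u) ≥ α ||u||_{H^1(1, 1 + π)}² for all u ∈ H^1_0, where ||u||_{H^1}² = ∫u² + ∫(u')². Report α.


α = 7/8

Coercivity of a(·,·) on H^1_0(1, 1 + π) means a(u, u) ≥ α ||u||_{H^1}² for every u ∈ H^1_0.
The interval has length L = π, and Poincaré/coercivity depend only on L. Here a(u, u) = ∫(u')² + (3/4)·∫u².
Here 0 < c = 3/4 < 1. The condition a(u,u) ≥ α||u||_{H^1}² reads (1−α)∫(u')² ≥ (α−c)∫u². Any admissible α is ≤ 1 (rapidly oscillating u have ∫u²/∫(u')² → 0), and α = 1 would force 0 ≥ (1−c)∫u², impossible since c < 1; so 1−α > 0. By the sharp Poincaré inequality on H^1_0 of an interval of length L, ∫(u')² ≥ (π/L)²∫u² with equality for the first sine mode sin(π(x−x₀)/L) (x₀ the left endpoint), so the inequality holds for all u iff (1−α)(π/L)² ≥ α − c, i.e. α ≤ ((π/L)² + c)/((π/L)² + 1) = (1 + c(L/π)²)/(1 + (L/π)²). With (π/L)² = 1 and c = 3/4, the largest admissible constant is α = ((π/L)² + c)/((π/L)² + 1).
Simplifying, α = 7/8.


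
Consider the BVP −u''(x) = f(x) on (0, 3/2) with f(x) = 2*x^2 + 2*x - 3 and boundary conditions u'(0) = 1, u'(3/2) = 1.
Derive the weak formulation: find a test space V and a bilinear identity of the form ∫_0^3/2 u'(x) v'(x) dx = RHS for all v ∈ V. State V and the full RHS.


V = H^1(0, 3/2) (v unrestricted at boundary; u is determined up to an additive constant); weak form: ∫_0^3/2 u'v' dx = ∫_0^3/2 (2*x^2 + 2*x - 3) v dx + v(3/2) − v(0) for all v ∈ V.

Multiply both sides by a test function v and integrate from 0 to 3/2:
  ∫_0^3/2 −u''(x) v(x) dx = ∫_0^3/2 f(x) v(x) dx.
Integrate the LHS by parts once:
  ∫_0^3/2 −u'' v dx = −[u'(x) v(x)]_0^3/2 + ∫_0^3/2 u'(x) v'(x) dx.
Thus ∫_0^3/2 u'(x) v'(x) dx = ∫_0^3/2 f(x) v(x) dx + [u'(x) v(x)]_0^3/2.
Choose V so that boundary terms are either known or forced to vanish.
u has inhomogeneous Neumann u'(0) = 1, u'(3/2) = 1. [u' v]_0^3/2 = (1)·v(3/2) − (1)·v(0) = v(3/2) − v(0). Take V = H^1(0, 3/2); boundary term becomes part of RHS.
Weak formulation: find u (satisfying any essential BC) such that ∫_0^3/2 u'(x) v'(x) dx = ∫_0^3/2 f v dx + v(3/2) − v(0) for all v ∈ V (Neumann data are natural BCs: they enter the RHS as boundary terms).
Substituting f(x) = 2*x^2 + 2*x - 3, the right-hand side is ∫_0^3/2 (2*x^2 + 2*x - 3) v dx + v(3/2) − v(0).
Compatibility check (pure Neumann): taking v ≡ 1 ∈ V gives 0 = ∫_0^3/2 f dx + (1) − (1), i.e. ∫_0^3/2 f dx must equal u'(0) − u'(3/2) = 0. Indeed ∫_0^3/2 (2*x^2 + 2*x - 3) dx = 0, so the data are compatible. The solution is then unique only up to an additive constant (fix it e.g. by requiring ∫_0^3/2 u dx = 0).


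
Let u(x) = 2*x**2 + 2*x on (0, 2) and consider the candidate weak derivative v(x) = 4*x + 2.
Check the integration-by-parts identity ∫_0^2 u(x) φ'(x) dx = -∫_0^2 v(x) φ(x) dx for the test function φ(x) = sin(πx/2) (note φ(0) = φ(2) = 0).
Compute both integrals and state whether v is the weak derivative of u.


LHS = -24/π, RHS = -24/π. Yes, v = u' weakly.

u(x) = 2*x**2 + 2*x, classical derivative u'(x) = 4*x + 2.
φ(x) = sin(πx/2), so φ'(x) = π*cos(π*x/2)/2.
Note φ(0) = φ(2) = 0, so the boundary term u·φ vanishes.
LHS = ∫_0^2 u(x) φ'(x) dx = ∫_0^2 (π*x^2*cos(π*x/2) + π*x*cos(π*x/2)) dx. Term by term:
  ∫_0^2 π*x*cos(π*x/2) dx = -8/π;  ∫_0^2 π*x^2*cos(π*x/2) dx = -16/π.
Sum: -8/π − 16/π = -24/π.
So LHS = -24/π.
∫_0^2 v(x) φ(x) dx = ∫_0^2 (4*x*sin(π*x/2) + 2*sin(π*x/2)) dx. Term by term:
  ∫_0^2 2*sin(π*x/2) dx = 8/π;  ∫_0^2 4*x*sin(π*x/2) dx = 16/π.
Sum: 8/π + 16/π = 24/π.
So RHS = -∫_0^2 v(x) φ(x) dx = -24/π.
LHS = RHS, so the identity holds for this test φ.
Moreover u is smooth here and v(x) = u'(x) = 4*x + 2 pointwise, so the identity holds for every test function. Hence v is the weak derivative of u.


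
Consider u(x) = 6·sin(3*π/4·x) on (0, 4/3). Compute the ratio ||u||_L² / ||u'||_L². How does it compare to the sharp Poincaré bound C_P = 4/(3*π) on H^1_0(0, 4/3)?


||u||_L² / ||u'||_L² = 4/(3*π) = C_P.

u(x) = 6·sin(3*π/4·x), so u'(x) = 9*π*cos(3*π*x/4)/2.
Writing u(x) = A·sin(kπx/L) with A = 6 and k = 1, use ∫_0^L sin²(kπx/L) dx = L/2 and ∫_0^L cos²(kπx/L) dx = L/2.
u² = 36·sin²(3*π/4·x) and (u')² = 81*π^2/4·cos²(3*π/4·x), and each of sin², cos² integrates to L/2 = 2/3 over (0, 4/3).
∫_0^4/3 u² dx = 24, so ||u||_L² = 2*sqrt(6).
∫_0^4/3 (u')² dx = 27*π^2/2, so ||u'||_L² = 3*sqrt(6)*π/2.
Ratio ||u||_L² / ||u'||_L² = 4/(3*π).
Sharp Poincaré constant on H^1_0(0, 4/3) is C_P = L/π = 4/(3*π), achieved by sin(3*π/4·x).
This is the k = 1 eigenfunction (up to amplitude), so the ratio equals the sharp Poincaré constant exactly.


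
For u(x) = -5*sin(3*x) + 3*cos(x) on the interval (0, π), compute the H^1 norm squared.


||u||_{H^1(0,π)}^2 = 134*π

u'(x) = -3*sin(x) - 15*cos(3*x).
Expand u² and (u')² and integrate term by term on (0, π), using: for integers n ≥ 1, ∫_0^π sin²(nx) dx = ∫_0^π cos²(nx) dx = π/2; for n ≠ n', ∫_0^π sin(nx)sin(n'x) dx = ∫_0^π cos(nx)cos(n'x) dx = 0; and by product-to-sum, ∫_0^π sin(nx)cos(n'x) dx = ½∫_0^π [sin((n+n')x) + sin((n−n')x)] dx, which is 0 when n+n' is even and 2n/(n²−n'²) when n+n' is odd (it need not vanish on (0, π)).
  u² squared terms: (-5)²·∫sin(3x)² dx = 25·π/2 = 25*π/2;  (3)²·∫cos(x)² dx = 9·π/2 = 9*π/2.
  u² cross terms: 2·(-5)·(3)·∫sin(3x)·cos(x) dx = -30·(0) = 0.
  So ∫_0^π u² dx = 25*π/2 + 9*π/2 + 0 = 17*π.
  (u')² squared terms: (-15)²·∫cos(3x)² dx = 225·π/2 = 225*π/2;  (-3)²·∫sin(x)² dx = 9·π/2 = 9*π/2.
  (u')² cross terms: 2·(-15)·(-3)·∫cos(3x)·sin(x) dx = 90·(0) = 0.
  So ∫_0^π (u')² dx = 225*π/2 + 9*π/2 + 0 = 117*π.
||u||_{H^1}^2 = (17*π) + (117*π) = 134*π.


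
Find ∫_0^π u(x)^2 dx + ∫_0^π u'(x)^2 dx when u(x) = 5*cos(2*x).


||u||_{H^1(0,π)}^2 = 125*π/2

u'(x) = -10*sin(2*x).
Expand u² and (u')² and integrate term by term on (0, π), using: for integers n ≥ 1, ∫_0^π sin²(nx) dx = ∫_0^π cos²(nx) dx = π/2; for n ≠ n', ∫_0^π sin(nx)sin(n'x) dx = ∫_0^π cos(nx)cos(n'x) dx = 0; and by product-to-sum, ∫_0^π sin(nx)cos(n'x) dx = ½∫_0^π [sin((n+n')x) + sin((n−n')x)] dx, which is 0 when n+n' is even and 2n/(n²−n'²) when n+n' is odd (it need not vanish on (0, π)).
  u² squared terms: (5)²·∫cos(2x)² dx = 25·π/2 = 25*π/2.
  So ∫_0^π u² dx = 25*π/2.
  (u')² squared terms: (-10)²·∫sin(2x)² dx = 100·π/2 = 50*π.
  So ∫_0^π (u')² dx = 50*π.
||u||_{H^1}^2 = (25*π/2) + (50*π) = 125*π/2.


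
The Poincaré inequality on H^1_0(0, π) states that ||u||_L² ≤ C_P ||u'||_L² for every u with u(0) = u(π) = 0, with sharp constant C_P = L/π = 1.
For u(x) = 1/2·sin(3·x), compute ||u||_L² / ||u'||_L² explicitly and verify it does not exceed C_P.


||u||_L² / ||u'||_L² = 1/3 < C_P = 1.

u(x) = 1/2·sin(3·x), so u'(x) = 3*cos(3*x)/2.
Writing u(x) = A·sin(kπx/L) with A = 1/2 and k = 3, use ∫_0^L sin²(kπx/L) dx = L/2 and ∫_0^L cos²(kπx/L) dx = L/2.
u² = 1/4·sin²(3·x) and (u')² = 9/4·cos²(3·x), and each of sin², cos² integrates to L/2 = π/2 over (0, π).
∫_0^π u² dx = π/8, so ||u||_L² = sqrt(2)*sqrt(π)/4.
∫_0^π (u')² dx = 9*π/8, so ||u'||_L² = 3*sqrt(2)*sqrt(π)/4.
Ratio ||u||_L² / ||u'||_L² = 1/3.
Sharp Poincaré constant on H^1_0(0, π) is C_P = L/π = 1, achieved by sin(x).
This is the k = 3 harmonic; the ratio L/(kπ) is strictly less than C_P = L/π, consistent with the sharp inequality ||u||_L² ≤ C_P ||u'||_L².


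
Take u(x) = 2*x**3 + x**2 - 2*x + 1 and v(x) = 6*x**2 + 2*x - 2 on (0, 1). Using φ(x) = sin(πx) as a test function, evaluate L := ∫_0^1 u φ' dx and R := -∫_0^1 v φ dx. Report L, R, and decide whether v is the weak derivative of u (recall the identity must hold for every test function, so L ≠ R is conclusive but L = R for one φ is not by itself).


LHS = -4/π + 24/π^3, RHS = -4/π + 24/π^3. Yes, v = u' weakly.

u(x) = 2*x**3 + x**2 - 2*x + 1, classical derivative u'(x) = 6*x**2 + 2*x - 2.
φ(x) = sin(πx), so φ'(x) = π*cos(π*x).
Note φ(0) = φ(1) = 0, so the boundary term u·φ vanishes.
LHS = ∫_0^1 u(x) φ'(x) dx = ∫_0^1 (2*π*x^3*cos(π*x) + π*x^2*cos(π*x) - 2*π*x*cos(π*x) + π*cos(π*x)) dx. Term by term:
  ∫_0^1 π*cos(π*x) dx = 0;  ∫_0^1 π*x^2*cos(π*x) dx = -2/π;  ∫_0^1 -2*π*x*cos(π*x) dx = 4/π;
  ∫_0^1 2*π*x^3*cos(π*x) dx = -6/π + 24/π^3.
Sum: 0 − 2/π + 4/π + -6/π + 24/π^3 = -4/π + 24/π^3.
So LHS = -4/π + 24/π^3.
∫_0^1 v(x) φ(x) dx = ∫_0^1 (6*x^2*sin(π*x) + 2*x*sin(π*x) - 2*sin(π*x)) dx. Term by term:
  ∫_0^1 -2*sin(π*x) dx = -4/π;  ∫_0^1 2*x*sin(π*x) dx = 2/π;  ∫_0^1 6*x^2*sin(π*x) dx = -24/π^3 + 6/π.
Sum: -4/π + 2/π + -24/π^3 + 6/π = -24/π^3 + 4/π.
So RHS = -∫_0^1 v(x) φ(x) dx = -4/π + 24/π^3.
LHS = RHS, so the identity holds for this test φ.
Moreover u is smooth here and v(x) = u'(x) = 6*x**2 + 2*x - 2 pointwise, so the identity holds for every test function. Hence v is the weak derivative of u.


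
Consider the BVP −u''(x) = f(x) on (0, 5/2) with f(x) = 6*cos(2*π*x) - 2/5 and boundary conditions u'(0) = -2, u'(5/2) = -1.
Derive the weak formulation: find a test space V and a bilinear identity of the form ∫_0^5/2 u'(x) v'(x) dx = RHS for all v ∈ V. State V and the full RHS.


V = H^1(0, 5/2) (v unrestricted at boundary; u is determined up to an additive constant); weak form: ∫_0^5/2 u'v' dx = ∫_0^5/2 (6*cos(2*π*x) - 2/5) v dx − v(5/2) + 2·v(0) for all v ∈ V.

Multiply both sides by a test function v and integrate from 0 to 5/2:
  ∫_0^5/2 −u''(x) v(x) dx = ∫_0^5/2 f(x) v(x) dx.
Integrate the LHS by parts once:
  ∫_0^5/2 −u'' v dx = −[u'(x) v(x)]_0^5/2 + ∫_0^5/2 u'(x) v'(x) dx.
Thus ∫_0^5/2 u'(x) v'(x) dx = ∫_0^5/2 f(x) v(x) dx + [u'(x) v(x)]_0^5/2.
Choose V so that boundary terms are either known or forced to vanish.
u has inhomogeneous Neumann u'(0) = -2, u'(5/2) = -1. [u' v]_0^5/2 = (-1)·v(5/2) − (-2)·v(0) = − v(5/2) + 2·v(0). Take V = H^1(0, 5/2); boundary term becomes part of RHS.
Weak formulation: find u (satisfying any essential BC) such that ∫_0^5/2 u'(x) v'(x) dx = ∫_0^5/2 f v dx − v(5/2) + 2·v(0) for all v ∈ V (Neumann data are natural BCs: they enter the RHS as boundary terms).
Substituting f(x) = 6*cos(2*π*x) - 2/5, the right-hand side is ∫_0^5/2 (6*cos(2*π*x) - 2/5) v dx − v(5/2) + 2·v(0).
Compatibility check (pure Neumann): taking v ≡ 1 ∈ V gives 0 = ∫_0^5/2 f dx + (-1) − (-2), i.e. ∫_0^5/2 f dx must equal u'(0) − u'(5/2) = -1. Indeed ∫_0^5/2 (6*cos(2*π*x) - 2/5) dx = -1, so the data are compatible. The solution is then unique only up to an additive constant (fix it e.g. by requiring ∫_0^5/2 u dx = 0).


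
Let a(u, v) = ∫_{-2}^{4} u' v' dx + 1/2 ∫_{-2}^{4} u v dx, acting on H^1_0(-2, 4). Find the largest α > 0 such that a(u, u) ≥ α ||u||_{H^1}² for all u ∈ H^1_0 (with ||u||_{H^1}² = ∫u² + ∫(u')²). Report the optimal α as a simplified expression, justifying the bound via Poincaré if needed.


α = (π^2 + 18)/(π^2 + 36)

Coercivity of a(·,·) on H^1_0(-2, 4) means a(u, u) ≥ α ||u||_{H^1}² for every u ∈ H^1_0.
The interval has length L = 6, and Poincaré/coercivity depend only on L. Here a(u, u) = ∫(u')² + (1/2)·∫u².
Here 0 < c = 1/2 < 1. The condition a(u,u) ≥ α||u||_{H^1}² reads (1−α)∫(u')² ≥ (α−c)∫u². Any admissible α is ≤ 1 (rapidly oscillating u have ∫u²/∫(u')² → 0), and α = 1 would force 0 ≥ (1−c)∫u², impossible since c < 1; so 1−α > 0. By the sharp Poincaré inequality on H^1_0 of an interval of length L, ∫(u')² ≥ (π/L)²∫u² with equality for the first sine mode sin(π(x−x₀)/L) (x₀ the left endpoint), so the inequality holds for all u iff (1−α)(π/L)² ≥ α − c, i.e. α ≤ ((π/L)² + c)/((π/L)² + 1) = (1 + c(L/π)²)/(1 + (L/π)²). With (π/L)² = π^2/36 and c = 1/2, the largest admissible constant is α = ((π/L)² + c)/((π/L)² + 1).
Simplifying, α = (π^2 + 18)/(π^2 + 36).


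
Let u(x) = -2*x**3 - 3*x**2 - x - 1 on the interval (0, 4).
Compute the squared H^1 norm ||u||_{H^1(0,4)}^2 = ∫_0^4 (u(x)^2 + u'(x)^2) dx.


||u||_{H^1}^2 = 3583736/105

The H^1 norm (squared) on an interval (0, L) is
  ||u||_{H^1}^2 = ∫_0^L u(x)^2 dx + ∫_0^L u'(x)^2 dx.
Compute u'(x) = -6*x**2 - 6*x - 1.
Then u(x)^2 = 4*x**6 + 12*x**5 + 13*x**4 + 10*x**3 + 7*x**2 + 2*x + 1 and u'(x)^2 = 36*x**4 + 72*x**3 + 48*x**2 + 12*x + 1.
Integrate each monomial from 0 to 4 using ∫_0^4 c·x^n dx = c·4^(n+1)/(n+1):
  ∫_0^4 u(x)^2 dx = ∫_0^4 (4*x^6 + 12*x^5 + 13*x^4 + 10*x^3 + 7*x^2 + 2*x + 1) dx. Term by term:
    ∫_0^4 4*x^6 dx = 65536/7;  ∫_0^4 12*x^5 dx = 8192;  ∫_0^4 13*x^4 dx = 13312/5;
    ∫_0^4 10*x^3 dx = 640;  ∫_0^4 7*x^2 dx = 448/3;  ∫_0^4 2*x dx = 16;
    ∫_0^4 1 dx = 4.
  Sum: 65536/7 + 8192 + 13312/5 + 640 + 448/3 + 16 + 4 = 2207732/105.
  ∫_0^4 u'(x)^2 dx = ∫_0^4 (36*x^4 + 72*x^3 + 48*x^2 + 12*x + 1) dx. Term by term:
    ∫_0^4 36*x^4 dx = 36864/5;  ∫_0^4 72*x^3 dx = 4608;  ∫_0^4 48*x^2 dx = 1024;
    ∫_0^4 12*x dx = 96;  ∫_0^4 1 dx = 4.
  Sum: 36864/5 + 4608 + 1024 + 96 + 4 = 65524/5.
Adding: ||u||_{H^1}^2 = 2207732/105 + 65524/5 = 3583736/105.


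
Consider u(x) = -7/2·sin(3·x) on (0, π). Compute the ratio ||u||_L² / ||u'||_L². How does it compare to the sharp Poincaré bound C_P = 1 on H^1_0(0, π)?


||u||_L² / ||u'||_L² = 1/3 < C_P = 1.

u(x) = -7/2·sin(3·x), so u'(x) = -21*cos(3*x)/2.
Writing u(x) = A·sin(kπx/L) with A = -7/2 and k = 3, use ∫_0^L sin²(kπx/L) dx = L/2 and ∫_0^L cos²(kπx/L) dx = L/2.
u² = 49/4·sin²(3·x) and (u')² = 441/4·cos²(3·x), and each of sin², cos² integrates to L/2 = π/2 over (0, π).
∫_0^π u² dx = 49*π/8, so ||u||_L² = 7*sqrt(2)*sqrt(π)/4.
∫_0^π (u')² dx = 441*π/8, so ||u'||_L² = 21*sqrt(2)*sqrt(π)/4.
Ratio ||u||_L² / ||u'||_L² = 1/3.
Sharp Poincaré constant on H^1_0(0, π) is C_P = L/π = 1, achieved by sin(x).
This is the k = 3 harmonic; the ratio L/(kπ) is strictly less than C_P = L/π, consistent with the sharp inequality ||u||_L² ≤ C_P ||u'||_L².


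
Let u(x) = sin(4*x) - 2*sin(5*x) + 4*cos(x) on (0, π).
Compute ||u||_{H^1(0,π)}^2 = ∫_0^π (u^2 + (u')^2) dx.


||u||_{H^1(0,π)}^2 = 128/15 + 153*π/2

u'(x) = -4*sin(x) + 4*cos(4*x) - 10*cos(5*x).
Expand u² and (u')² and integrate term by term on (0, π), using: for integers n ≥ 1, ∫_0^π sin²(nx) dx = ∫_0^π cos²(nx) dx = π/2; for n ≠ n', ∫_0^π sin(nx)sin(n'x) dx = ∫_0^π cos(nx)cos(n'x) dx = 0; and by product-to-sum, ∫_0^π sin(nx)cos(n'x) dx = ½∫_0^π [sin((n+n')x) + sin((n−n')x)] dx, which is 0 when n+n' is even and 2n/(n²−n'²) when n+n' is odd (it need not vanish on (0, π)).
  u² squared terms: (-2)²·∫sin(5x)² dx = 4·π/2 = 2*π;  (4)²·∫cos(x)² dx = 16·π/2 = 8*π;  (1)²·∫sin(4x)² dx = 1·π/2 = π/2.
  u² cross terms: 2·(-2)·(4)·∫sin(5x)·cos(x) dx = -16·(0) = 0;  2·(-2)·(1)·∫sin(5x)·sin(4x) dx = -4·(0) = 0;  2·(4)·(1)·∫cos(x)·sin(4x) dx = 8·(8/15) = 64/15.
  So ∫_0^π u² dx = 2*π + 8*π + π/2 + 0 + 0 + 64/15 = 64/15 + 21*π/2.
  (u')² squared terms: (-10)²·∫cos(5x)² dx = 100·π/2 = 50*π;  (-4)²·∫sin(x)² dx = 16·π/2 = 8*π;  (4)²·∫cos(4x)² dx = 16·π/2 = 8*π.
  (u')² cross terms: 2·(-10)·(-4)·∫cos(5x)·sin(x) dx = 80·(0) = 0;  2·(-10)·(4)·∫cos(5x)·cos(4x) dx = -80·(0) = 0;  2·(-4)·(4)·∫sin(x)·cos(4x) dx = -32·(-2/15) = 64/15.
  So ∫_0^π (u')² dx = 50*π + 8*π + 8*π + 0 + 0 + 64/15 = 64/15 + 66*π.
||u||_{H^1}^2 = (64/15 + 21*π/2) + (64/15 + 66*π) = 128/15 + 153*π/2.


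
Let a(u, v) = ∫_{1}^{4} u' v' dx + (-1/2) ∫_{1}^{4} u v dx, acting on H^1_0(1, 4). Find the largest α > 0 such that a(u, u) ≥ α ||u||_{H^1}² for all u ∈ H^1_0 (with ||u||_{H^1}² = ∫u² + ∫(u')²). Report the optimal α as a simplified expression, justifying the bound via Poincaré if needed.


α = (-9/2 + π^2)/(9 + π^2)

Coercivity of a(·,·) on H^1_0(1, 4) means a(u, u) ≥ α ||u||_{H^1}² for every u ∈ H^1_0.
The interval has length L = 3, and Poincaré/coercivity depend only on L. Here a(u, u) = ∫(u')² + (-1/2)·∫u².
Here c = -1/2 < 0 with |c| < (π/L)² = π^2/9, so coercivity still holds. The condition a(u,u) ≥ α||u||_{H^1}² reads (1−α)∫(u')² ≥ (α−c)∫u². Any admissible α is ≤ 1 (rapidly oscillating u have ∫u²/∫(u')² → 0), and α = 1 would force 0 ≥ (1−c)∫u², impossible since c < 1; so 1−α > 0. By the sharp Poincaré inequality on H^1_0 of an interval of length L, ∫(u')² ≥ (π/L)²∫u² with equality for the first sine mode sin(π(x−x₀)/L) (x₀ the left endpoint), so the inequality holds for all u iff (1−α)(π/L)² ≥ α − c, i.e. α ≤ ((π/L)² + c)/((π/L)² + 1) = (1 + c(L/π)²)/(1 + (L/π)²). (Direct route, valid since c ≤ 0: Poincaré gives c∫u² ≥ c(L/π)²∫(u')², so a(u,u) ≥ (1 + c(L/π)²)∫(u')², while ||u||_{H^1}² ≤ (1 + (L/π)²)∫(u')²; dividing yields the same α.) With (π/L)² = π^2/9 and c = -1/2, the largest admissible constant is α = ((π/L)² + c)/((π/L)² + 1).
Simplifying, α = (-9/2 + π^2)/(9 + π^2).


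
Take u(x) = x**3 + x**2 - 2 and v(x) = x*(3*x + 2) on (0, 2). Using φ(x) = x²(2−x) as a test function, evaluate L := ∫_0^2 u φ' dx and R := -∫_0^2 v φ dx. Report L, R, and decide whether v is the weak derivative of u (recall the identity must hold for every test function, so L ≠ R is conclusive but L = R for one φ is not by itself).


LHS = -48/5, RHS = -48/5. Yes, v = u' weakly.

u(x) = x**3 + x**2 - 2, classical derivative u'(x) = 3*x**2 + 2*x.
φ(x) = x²(2−x), so φ'(x) = x*(4 - 3*x).
Note φ(0) = φ(2) = 0, so the boundary term u·φ vanishes.
LHS = ∫_0^2 u(x) φ'(x) dx = ∫_0^2 (-3*x^5 + x^4 + 4*x^3 + 6*x^2 - 8*x) dx. Term by term:
  ∫_0^2 -3*x^5 dx = -32;  ∫_0^2 x^4 dx = 32/5;  ∫_0^2 4*x^3 dx = 16;
  ∫_0^2 6*x^2 dx = 16;  ∫_0^2 -8*x dx = -16.
Sum: -32 + 32/5 + 16 + 16 − 16 = -48/5.
So LHS = -48/5.
∫_0^2 v(x) φ(x) dx = ∫_0^2 (-3*x^5 + 4*x^4 + 4*x^3) dx. Term by term:
  ∫_0^2 -3*x^5 dx = -32;  ∫_0^2 4*x^4 dx = 128/5;  ∫_0^2 4*x^3 dx = 16.
Sum: -32 + 128/5 + 16 = 48/5.
So RHS = -∫_0^2 v(x) φ(x) dx = -48/5.
LHS = RHS, so the identity holds for this test φ.
Moreover u is smooth here and v(x) = u'(x) = 3*x**2 + 2*x pointwise, so the identity holds for every test function. Hence v is the weak derivative of u.


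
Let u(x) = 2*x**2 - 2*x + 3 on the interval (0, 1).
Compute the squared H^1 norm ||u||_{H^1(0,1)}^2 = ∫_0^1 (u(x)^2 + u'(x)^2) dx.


||u||_{H^1}^2 = 127/15

The H^1 norm (squared) on an interval (0, L) is
  ||u||_{H^1}^2 = ∫_0^L u(x)^2 dx + ∫_0^L u'(x)^2 dx.
Compute u'(x) = 4*x - 2.
Then u(x)^2 = 4*x**4 - 8*x**3 + 16*x**2 - 12*x + 9 and u'(x)^2 = 16*x**2 - 16*x + 4.
Integrate each monomial from 0 to 1 using ∫_0^1 c·x^n dx = c·1^(n+1)/(n+1):
  ∫_0^1 u(x)^2 dx = ∫_0^1 (4*x^4 - 8*x^3 + 16*x^2 - 12*x + 9) dx. Term by term:
    ∫_0^1 4*x^4 dx = 4/5;  ∫_0^1 -8*x^3 dx = -2;  ∫_0^1 16*x^2 dx = 16/3;
    ∫_0^1 -12*x dx = -6;  ∫_0^1 9 dx = 9.
  Sum: 4/5 − 2 + 16/3 − 6 + 9 = 107/15.
  ∫_0^1 u'(x)^2 dx = ∫_0^1 (16*x^2 - 16*x + 4) dx. Term by term:
    ∫_0^1 16*x^2 dx = 16/3;  ∫_0^1 -16*x dx = -8;  ∫_0^1 4 dx = 4.
  Sum: 16/3 − 8 + 4 = 4/3.
Adding: ||u||_{H^1}^2 = 107/15 + 4/3 = 127/15.


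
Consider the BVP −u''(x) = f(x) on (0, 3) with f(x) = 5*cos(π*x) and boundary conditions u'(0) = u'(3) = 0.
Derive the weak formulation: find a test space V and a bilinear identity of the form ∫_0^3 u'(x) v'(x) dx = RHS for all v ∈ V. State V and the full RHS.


V = H^1(0, 3) (no boundary constraint on v; u is determined up to an additive constant); weak form: ∫_0^3 u'v' dx = ∫_0^3 (5*cos(π*x)) v dx for all v ∈ V.

Multiply both sides by a test function v and integrate from 0 to 3:
  ∫_0^3 −u''(x) v(x) dx = ∫_0^3 f(x) v(x) dx.
Integrate the LHS by parts once:
  ∫_0^3 −u'' v dx = −[u'(x) v(x)]_0^3 + ∫_0^3 u'(x) v'(x) dx.
Thus ∫_0^3 u'(x) v'(x) dx = ∫_0^3 f(x) v(x) dx + [u'(x) v(x)]_0^3.
Choose V so that boundary terms are either known or forced to vanish.
u has homogeneous Neumann: u'(0) = u'(3) = 0. So [u' v]_0^3 = 0·v(3) − 0·v(0) = 0 for any v; take V = H^1(0, 3).
Weak formulation: find u (satisfying any essential BC) such that ∫_0^3 u'(x) v'(x) dx = ∫_0^3 f v dx for all v ∈ V (homogeneous Neumann, so boundary terms vanish).
Substituting f(x) = 5*cos(π*x), the right-hand side is ∫_0^3 (5*cos(π*x)) v dx.
Compatibility check (pure Neumann): taking v ≡ 1 ∈ V gives 0 = ∫_0^3 f dx + (0) − (0), i.e. ∫_0^3 f dx must equal u'(0) − u'(3) = 0. Indeed ∫_0^3 (5*cos(π*x)) dx = 0, so the data are compatible. The solution is then unique only up to an additive constant (fix it e.g. by requiring ∫_0^3 u dx = 0).


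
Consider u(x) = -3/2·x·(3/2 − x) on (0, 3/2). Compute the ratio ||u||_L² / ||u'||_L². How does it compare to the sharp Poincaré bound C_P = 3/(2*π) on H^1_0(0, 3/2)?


||u||_L² / ||u'||_L² = 3*sqrt(10)/20 < C_P = 3/(2*π).

u(x) = -3/2·x·(3/2 − x), so u'(x) = 3*x - 9/4.
u(x) = -3/2·x·(3/2 − x) vanishes at x = 0 and x = 3/2, so u ∈ H^1_0(0, 3/2). Differentiate via the product rule and integrate the resulting polynomials term by term.
  ∫_0^3/2 u² dx = ∫_0^3/2 (9*x^4/4 - 27*x^3/4 + 81*x^2/16) dx. Term by term:
    ∫_0^3/2 9*x^4/4 dx = 2187/640;  ∫_0^3/2 -27*x^3/4 dx = -2187/256;  ∫_0^3/2 81*x^2/16 dx = 729/128.
  Sum: 2187/640 − 2187/256 + 729/128 = 729/1280.
  ∫_0^3/2 (u')² dx = ∫_0^3/2 (9*x^2 - 27*x/2 + 81/16) dx. Term by term:
    ∫_0^3/2 9*x^2 dx = 81/8;  ∫_0^3/2 -27*x/2 dx = -243/16;  ∫_0^3/2 81/16 dx = 243/32.
  Sum: 81/8 − 243/16 + 243/32 = 81/32.
∫_0^3/2 u² dx = 729/1280, so ||u||_L² = 27*sqrt(5)/80.
∫_0^3/2 (u')² dx = 81/32, so ||u'||_L² = 9*sqrt(2)/8.
Ratio ||u||_L² / ||u'||_L² = 3*sqrt(10)/20.
Sharp Poincaré constant on H^1_0(0, 3/2) is C_P = L/π = 3/(2*π), achieved by sin(2*π/3·x).
A polynomial bump cannot attain the sharp Poincaré constant (only the first sine eigenfunction does), so the ratio is strictly less than C_P, consistent with ||u||_L² ≤ C_P ||u'||_L².


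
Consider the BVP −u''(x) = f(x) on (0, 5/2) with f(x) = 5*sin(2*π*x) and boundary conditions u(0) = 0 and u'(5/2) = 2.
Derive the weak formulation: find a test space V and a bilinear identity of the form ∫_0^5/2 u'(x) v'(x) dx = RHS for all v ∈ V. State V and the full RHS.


V = {v ∈ H^1(0, 5/2) : v(0) = 0} (test functions vanish at x = 0 where u is specified); weak form: ∫_0^5/2 u'v' dx = ∫_0^5/2 (5*sin(2*π*x)) v dx + 2·v(5/2) for all v ∈ V.

Multiply both sides by a test function v and integrate from 0 to 5/2:
  ∫_0^5/2 −u''(x) v(x) dx = ∫_0^5/2 f(x) v(x) dx.
Integrate the LHS by parts once:
  ∫_0^5/2 −u'' v dx = −[u'(x) v(x)]_0^5/2 + ∫_0^5/2 u'(x) v'(x) dx.
Thus ∫_0^5/2 u'(x) v'(x) dx = ∫_0^5/2 f(x) v(x) dx + [u'(x) v(x)]_0^5/2.
Choose V so that boundary terms are either known or forced to vanish.
Mixed BC: u(0) = 0 (Dirichlet) and u'(5/2) = 2 (Neumann). Define V = {v ∈ H^1(0, 5/2) : v(0) = 0}. Then [u' v]_0^5/2 = u'(5/2)·v(5/2) − u'(0)·0 = 2·v(5/2).
Weak formulation: find u (satisfying any essential BC) such that ∫_0^5/2 u'(x) v'(x) dx = ∫_0^5/2 f v dx + 2·v(5/2) for all v ∈ V (Dirichlet at 0 absorbed into V; Neumann datum at x = 5/2 contributes the boundary term).
Substituting f(x) = 5*sin(2*π*x), the right-hand side is ∫_0^5/2 (5*sin(2*π*x)) v dx + 2·v(5/2).


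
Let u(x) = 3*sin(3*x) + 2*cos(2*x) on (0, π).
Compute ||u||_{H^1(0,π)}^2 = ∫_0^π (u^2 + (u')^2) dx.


||u||_{H^1(0,π)}^2 = 72 + 55*π

u'(x) = -4*sin(2*x) + 9*cos(3*x).
Expand u² and (u')² and integrate term by term on (0, π), using: for integers n ≥ 1, ∫_0^π sin²(nx) dx = ∫_0^π cos²(nx) dx = π/2; for n ≠ n', ∫_0^π sin(nx)sin(n'x) dx = ∫_0^π cos(nx)cos(n'x) dx = 0; and by product-to-sum, ∫_0^π sin(nx)cos(n'x) dx = ½∫_0^π [sin((n+n')x) + sin((n−n')x)] dx, which is 0 when n+n' is even and 2n/(n²−n'²) when n+n' is odd (it need not vanish on (0, π)).
  u² squared terms: (2)²·∫cos(2x)² dx = 4·π/2 = 2*π;  (3)²·∫sin(3x)² dx = 9·π/2 = 9*π/2.
  u² cross terms: 2·(2)·(3)·∫cos(2x)·sin(3x) dx = 12·(6/5) = 72/5.
  So ∫_0^π u² dx = 2*π + 9*π/2 + 72/5 = 72/5 + 13*π/2.
  (u')² squared terms: (-4)²·∫sin(2x)² dx = 16·π/2 = 8*π;  (9)²·∫cos(3x)² dx = 81·π/2 = 81*π/2.
  (u')² cross terms: 2·(-4)·(9)·∫sin(2x)·cos(3x) dx = -72·(-4/5) = 288/5.
  So ∫_0^π (u')² dx = 8*π + 81*π/2 + 288/5 = 288/5 + 97*π/2.
||u||_{H^1}^2 = (72/5 + 13*π/2) + (288/5 + 97*π/2) = 72 + 55*π.


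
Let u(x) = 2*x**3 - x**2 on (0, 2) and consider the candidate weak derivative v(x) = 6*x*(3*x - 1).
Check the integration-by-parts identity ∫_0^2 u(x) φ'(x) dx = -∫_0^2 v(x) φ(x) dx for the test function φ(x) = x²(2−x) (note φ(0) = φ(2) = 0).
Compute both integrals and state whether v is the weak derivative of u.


LHS = -48/5, RHS = -144/5. No, v is not the weak derivative of u.

u(x) = 2*x**3 - x**2, classical derivative u'(x) = 6*x**2 - 2*x.
φ(x) = x²(2−x), so φ'(x) = x*(4 - 3*x).
Note φ(0) = φ(2) = 0, so the boundary term u·φ vanishes.
LHS = ∫_0^2 u(x) φ'(x) dx = ∫_0^2 (-6*x^5 + 11*x^4 - 4*x^3) dx. Term by term:
  ∫_0^2 -6*x^5 dx = -64;  ∫_0^2 11*x^4 dx = 352/5;  ∫_0^2 -4*x^3 dx = -16.
Sum: -64 + 352/5 − 16 = -48/5.
So LHS = -48/5.
∫_0^2 v(x) φ(x) dx = ∫_0^2 (-18*x^5 + 42*x^4 - 12*x^3) dx. Term by term:
  ∫_0^2 -18*x^5 dx = -192;  ∫_0^2 42*x^4 dx = 1344/5;  ∫_0^2 -12*x^3 dx = -48.
Sum: -192 + 1344/5 − 48 = 144/5.
So RHS = -∫_0^2 v(x) φ(x) dx = -144/5.
LHS − RHS = 96/5 ≠ 0, so the identity fails.
(For a valid weak derivative the identity must hold for EVERY test function, in particular this one. The failure shows v is NOT the weak derivative of u.)
Correct weak derivative would be u'(x) = 6*x**2 - 2*x.


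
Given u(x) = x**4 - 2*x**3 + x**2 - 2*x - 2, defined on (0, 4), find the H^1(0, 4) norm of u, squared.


||u||_{H^1}^2 = 6180704/315

The H^1 norm (squared) on an interval (0, L) is
  ||u||_{H^1}^2 = ∫_0^L u(x)^2 dx + ∫_0^L u'(x)^2 dx.
Compute u'(x) = 4*x**3 - 6*x**2 + 2*x - 2.
Then u(x)^2 = x**8 - 4*x**7 + 6*x**6 - 8*x**5 + 5*x**4 + 4*x**3 + 8*x + 4 and u'(x)^2 = 16*x**6 - 48*x**5 + 52*x**4 - 40*x**3 + 28*x**2 - 8*x + 4.
Integrate each monomial from 0 to 4 using ∫_0^4 c·x^n dx = c·4^(n+1)/(n+1):
  ∫_0^4 u(x)^2 dx = ∫_0^4 (x^8 - 4*x^7 + 6*x^6 - 8*x^5 + 5*x^4 + 4*x^3 + 8*x + 4) dx. Term by term:
    ∫_0^4 x^8 dx = 262144/9;  ∫_0^4 -4*x^7 dx = -32768;  ∫_0^4 6*x^6 dx = 98304/7;
    ∫_0^4 -8*x^5 dx = -16384/3;  ∫_0^4 5*x^4 dx = 1024;  ∫_0^4 4*x^3 dx = 256;
    ∫_0^4 8*x dx = 64;  ∫_0^4 4 dx = 16.
  Sum: 262144/9 − 32768 + 98304/7 − 16384/3 + 1024 + 256 + 64 + 16 = 396976/63.
  ∫_0^4 u'(x)^2 dx = ∫_0^4 (16*x^6 - 48*x^5 + 52*x^4 - 40*x^3 + 28*x^2 - 8*x + 4) dx. Term by term:
    ∫_0^4 16*x^6 dx = 262144/7;  ∫_0^4 -48*x^5 dx = -32768;  ∫_0^4 52*x^4 dx = 53248/5;
    ∫_0^4 -40*x^3 dx = -2560;  ∫_0^4 28*x^2 dx = 1792/3;  ∫_0^4 -8*x dx = -64;
    ∫_0^4 4 dx = 16.
  Sum: 262144/7 − 32768 + 53248/5 − 2560 + 1792/3 − 64 + 16 = 1398608/105.
Adding: ||u||_{H^1}^2 = 396976/63 + 1398608/105 = 6180704/315.


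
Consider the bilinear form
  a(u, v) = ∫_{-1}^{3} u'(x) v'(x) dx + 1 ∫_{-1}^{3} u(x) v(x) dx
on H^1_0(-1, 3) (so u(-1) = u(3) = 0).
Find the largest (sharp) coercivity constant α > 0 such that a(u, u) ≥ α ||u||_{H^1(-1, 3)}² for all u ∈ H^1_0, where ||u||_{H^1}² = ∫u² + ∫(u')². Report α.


α = 1

Coercivity of a(·,·) on H^1_0(-1, 3) means a(u, u) ≥ α ||u||_{H^1}² for every u ∈ H^1_0.
The interval has length L = 4, and Poincaré/coercivity depend only on L. Here a(u, u) = ∫(u')² + (1)·∫u².
Here c = 1 ≥ 1, so a(u,u) = ∫(u')² + c∫u² ≥ ∫(u')² + ∫u² = ||u||_{H^1}², i.e. α = 1 works. No larger α is possible: a(u,u) ≥ α||u||_{H^1}² means (1−α)∫(u')² ≥ (α−c)∫u², and for the modes u_n = sin(nπ(x−x₀)/L) (x₀ the left endpoint) one has ∫u_n²/∫(u_n')² = (L/(nπ))² → 0, so a(u_n,u_n)/||u_n||_{H^1}² → 1. Hence the optimal constant is α = 1.
Therefore α = 1.


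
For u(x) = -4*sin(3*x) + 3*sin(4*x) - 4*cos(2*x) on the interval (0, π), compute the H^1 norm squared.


||u||_{H^1(0,π)}^2 = 192 + 393*π/2

u'(x) = 8*sin(2*x) - 12*cos(3*x) + 12*cos(4*x).
Expand u² and (u')² and integrate term by term on (0, π), using: for integers n ≥ 1, ∫_0^π sin²(nx) dx = ∫_0^π cos²(nx) dx = π/2; for n ≠ n', ∫_0^π sin(nx)sin(n'x) dx = ∫_0^π cos(nx)cos(n'x) dx = 0; and by product-to-sum, ∫_0^π sin(nx)cos(n'x) dx = ½∫_0^π [sin((n+n')x) + sin((n−n')x)] dx, which is 0 when n+n' is even and 2n/(n²−n'²) when n+n' is odd (it need not vanish on (0, π)).
  u² squared terms: (-4)²·∫cos(2x)² dx = 16·π/2 = 8*π;  (-4)²·∫sin(3x)² dx = 16·π/2 = 8*π;  (3)²·∫sin(4x)² dx = 9·π/2 = 9*π/2.
  u² cross terms: 2·(-4)·(-4)·∫cos(2x)·sin(3x) dx = 32·(6/5) = 192/5;  2·(-4)·(3)·∫cos(2x)·sin(4x) dx = -24·(0) = 0;  2·(-4)·(3)·∫sin(3x)·sin(4x) dx = -24·(0) = 0.
  So ∫_0^π u² dx = 8*π + 8*π + 9*π/2 + 192/5 + 0 + 0 = 192/5 + 41*π/2.
  (u')² squared terms: (-12)²·∫cos(3x)² dx = 144·π/2 = 72*π;  (8)²·∫sin(2x)² dx = 64·π/2 = 32*π;  (12)²·∫cos(4x)² dx = 144·π/2 = 72*π.
  (u')² cross terms: 2·(-12)·(8)·∫cos(3x)·sin(2x) dx = -192·(-4/5) = 768/5;  2·(-12)·(12)·∫cos(3x)·cos(4x) dx = -288·(0) = 0;  2·(8)·(12)·∫sin(2x)·cos(4x) dx = 192·(0) = 0.
  So ∫_0^π (u')² dx = 72*π + 32*π + 72*π + 768/5 + 0 + 0 = 768/5 + 176*π.
||u||_{H^1}^2 = (192/5 + 41*π/2) + (768/5 + 176*π) = 192 + 393*π/2.


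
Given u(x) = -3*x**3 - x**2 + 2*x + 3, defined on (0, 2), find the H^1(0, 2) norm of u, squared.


||u||_{H^1}^2 = 14194/21

The H^1 norm (squared) on an interval (0, L) is
  ||u||_{H^1}^2 = ∫_0^L u(x)^2 dx + ∫_0^L u'(x)^2 dx.
Compute u'(x) = -9*x**2 - 2*x + 2.
Then u(x)^2 = 9*x**6 + 6*x**5 - 11*x**4 - 22*x**3 - 2*x**2 + 12*x + 9 and u'(x)^2 = 81*x**4 + 36*x**3 - 32*x**2 - 8*x + 4.
Integrate each monomial from 0 to 2 using ∫_0^2 c·x^n dx = c·2^(n+1)/(n+1):
  ∫_0^2 u(x)^2 dx = ∫_0^2 (9*x^6 + 6*x^5 - 11*x^4 - 22*x^3 - 2*x^2 + 12*x + 9) dx. Term by term:
    ∫_0^2 9*x^6 dx = 1152/7;  ∫_0^2 6*x^5 dx = 64;  ∫_0^2 -11*x^4 dx = -352/5;
    ∫_0^2 -22*x^3 dx = -88;  ∫_0^2 -2*x^2 dx = -16/3;  ∫_0^2 12*x dx = 24;
    ∫_0^2 9 dx = 18.
  Sum: 1152/7 + 64 − 352/5 − 88 − 16/3 + 24 + 18 = 11218/105.
  ∫_0^2 u'(x)^2 dx = ∫_0^2 (81*x^4 + 36*x^3 - 32*x^2 - 8*x + 4) dx. Term by term:
    ∫_0^2 81*x^4 dx = 2592/5;  ∫_0^2 36*x^3 dx = 144;  ∫_0^2 -32*x^2 dx = -256/3;
    ∫_0^2 -8*x dx = -16;  ∫_0^2 4 dx = 8.
  Sum: 2592/5 + 144 − 256/3 − 16 + 8 = 8536/15.
Adding: ||u||_{H^1}^2 = 11218/105 + 8536/15 = 14194/21.


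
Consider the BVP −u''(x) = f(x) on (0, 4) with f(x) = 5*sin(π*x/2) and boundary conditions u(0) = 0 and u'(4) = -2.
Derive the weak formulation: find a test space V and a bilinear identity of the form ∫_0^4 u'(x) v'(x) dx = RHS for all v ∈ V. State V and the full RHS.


V = {v ∈ H^1(0, 4) : v(0) = 0} (test functions vanish at x = 0 where u is specified); weak form: ∫_0^4 u'v' dx = ∫_0^4 (5*sin(π*x/2)) v dx − 2·v(4) for all v ∈ V.

Multiply both sides by a test function v and integrate from 0 to 4:
  ∫_0^4 −u''(x) v(x) dx = ∫_0^4 f(x) v(x) dx.
Integrate the LHS by parts once:
  ∫_0^4 −u'' v dx = −[u'(x) v(x)]_0^4 + ∫_0^4 u'(x) v'(x) dx.
Thus ∫_0^4 u'(x) v'(x) dx = ∫_0^4 f(x) v(x) dx + [u'(x) v(x)]_0^4.
Choose V so that boundary terms are either known or forced to vanish.
Mixed BC: u(0) = 0 (Dirichlet) and u'(4) = -2 (Neumann). Define V = {v ∈ H^1(0, 4) : v(0) = 0}. Then [u' v]_0^4 = u'(4)·v(4) − u'(0)·0 = − 2·v(4).
Weak formulation: find u (satisfying any essential BC) such that ∫_0^4 u'(x) v'(x) dx = ∫_0^4 f v dx − 2·v(4) for all v ∈ V (Dirichlet at 0 absorbed into V; Neumann datum at x = 4 contributes the boundary term).
Substituting f(x) = 5*sin(π*x/2), the right-hand side is ∫_0^4 (5*sin(π*x/2)) v dx − 2·v(4).


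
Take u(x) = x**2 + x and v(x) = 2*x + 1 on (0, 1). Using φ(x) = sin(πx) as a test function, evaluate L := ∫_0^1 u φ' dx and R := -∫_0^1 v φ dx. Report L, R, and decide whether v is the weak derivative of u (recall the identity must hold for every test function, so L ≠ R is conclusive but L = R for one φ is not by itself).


LHS = -4/π, RHS = -4/π. Yes, v = u' weakly.

u(x) = x**2 + x, classical derivative u'(x) = 2*x + 1.
φ(x) = sin(πx), so φ'(x) = π*cos(π*x).
Note φ(0) = φ(1) = 0, so the boundary term u·φ vanishes.
LHS = ∫_0^1 u(x) φ'(x) dx = ∫_0^1 (π*x^2*cos(π*x) + π*x*cos(π*x)) dx. Term by term:
  ∫_0^1 π*x*cos(π*x) dx = -2/π;  ∫_0^1 π*x^2*cos(π*x) dx = -2/π.
Sum: -2/π − 2/π = -4/π.
So LHS = -4/π.
∫_0^1 v(x) φ(x) dx = ∫_0^1 (2*x*sin(π*x) + sin(π*x)) dx. Term by term:
  ∫_0^1 2*x*sin(π*x) dx = 2/π;  ∫_0^1 sin(π*x) dx = 2/π.
Sum: 2/π + 2/π = 4/π.
So RHS = -∫_0^1 v(x) φ(x) dx = -4/π.
LHS = RHS, so the identity holds for this test φ.
Moreover u is smooth here and v(x) = u'(x) = 2*x + 1 pointwise, so the identity holds for every test function. Hence v is the weak derivative of u.


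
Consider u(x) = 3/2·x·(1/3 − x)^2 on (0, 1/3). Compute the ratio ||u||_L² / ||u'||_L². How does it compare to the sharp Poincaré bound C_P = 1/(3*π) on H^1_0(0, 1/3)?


||u||_L² / ||u'||_L² = sqrt(14)/42 < C_P = 1/(3*π).

u(x) = 3/2·x·(1/3 − x)^2, so u'(x) = (3*x - 1)*(9*x - 1)/6.
u(x) = 3/2·x·(1/3 − x)^2 vanishes at x = 0 and x = 1/3, so u ∈ H^1_0(0, 1/3). Differentiate via the product rule and integrate the resulting polynomials term by term.
  ∫_0^1/3 u² dx = ∫_0^1/3 (9*x^6/4 - 3*x^5 + 3*x^4/2 - x^3/3 + x^2/36) dx. Term by term:
    ∫_0^1/3 9*x^6/4 dx = 1/6804;  ∫_0^1/3 -3*x^5 dx = -1/1458;  ∫_0^1/3 3*x^4/2 dx = 1/810;
    ∫_0^1/3 -x^3/3 dx = -1/972;  ∫_0^1/3 x^2/36 dx = 1/2916.
  Sum: 1/6804 − 1/1458 + 1/810 − 1/972 + 1/2916 = 1/102060.
  ∫_0^1/3 (u')² dx = ∫_0^1/3 (81*x^4/4 - 18*x^3 + 11*x^2/2 - 2*x/3 + 1/36) dx. Term by term:
    ∫_0^1/3 81*x^4/4 dx = 1/60;  ∫_0^1/3 -18*x^3 dx = -1/18;  ∫_0^1/3 11*x^2/2 dx = 11/162;
    ∫_0^1/3 -2*x/3 dx = -1/27;  ∫_0^1/3 1/36 dx = 1/108.
  Sum: 1/60 − 1/18 + 11/162 − 1/27 + 1/108 = 1/810.
∫_0^1/3 u² dx = 1/102060, so ||u||_L² = sqrt(35)/1890.
∫_0^1/3 (u')² dx = 1/810, so ||u'||_L² = sqrt(10)/90.
Ratio ||u||_L² / ||u'||_L² = sqrt(14)/42.
Sharp Poincaré constant on H^1_0(0, 1/3) is C_P = L/π = 1/(3*π), achieved by sin(3*π·x).
A polynomial bump cannot attain the sharp Poincaré constant (only the first sine eigenfunction does), so the ratio is strictly less than C_P, consistent with ||u||_L² ≤ C_P ||u'||_L².


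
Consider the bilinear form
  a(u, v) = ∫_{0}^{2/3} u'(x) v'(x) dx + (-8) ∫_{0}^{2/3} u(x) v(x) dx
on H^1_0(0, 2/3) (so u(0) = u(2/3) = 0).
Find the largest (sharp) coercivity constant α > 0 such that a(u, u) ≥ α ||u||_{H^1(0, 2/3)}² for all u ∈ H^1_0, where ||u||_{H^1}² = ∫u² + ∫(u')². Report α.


α = (-32 + 9*π^2)/(4 + 9*π^2)

Coercivity of a(·,·) on H^1_0(0, 2/3) means a(u, u) ≥ α ||u||_{H^1}² for every u ∈ H^1_0.
The interval has length L = 2/3, and Poincaré/coercivity depend only on L. Here a(u, u) = ∫(u')² + (-8)·∫u².
Here c = -8 < 0 with |c| < (π/L)² = 9*π^2/4, so coercivity still holds. The condition a(u,u) ≥ α||u||_{H^1}² reads (1−α)∫(u')² ≥ (α−c)∫u². Any admissible α is ≤ 1 (rapidly oscillating u have ∫u²/∫(u')² → 0), and α = 1 would force 0 ≥ (1−c)∫u², impossible since c < 1; so 1−α > 0. By the sharp Poincaré inequality on H^1_0 of an interval of length L, ∫(u')² ≥ (π/L)²∫u² with equality for the first sine mode sin(π(x−x₀)/L) (x₀ the left endpoint), so the inequality holds for all u iff (1−α)(π/L)² ≥ α − c, i.e. α ≤ ((π/L)² + c)/((π/L)² + 1) = (1 + c(L/π)²)/(1 + (L/π)²). (Direct route, valid since c ≤ 0: Poincaré gives c∫u² ≥ c(L/π)²∫(u')², so a(u,u) ≥ (1 + c(L/π)²)∫(u')², while ||u||_{H^1}² ≤ (1 + (L/π)²)∫(u')²; dividing yields the same α.) With (π/L)² = 9*π^2/4 and c = -8, the largest admissible constant is α = ((π/L)² + c)/((π/L)² + 1).
Simplifying, α = (-32 + 9*π^2)/(4 + 9*π^2).
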